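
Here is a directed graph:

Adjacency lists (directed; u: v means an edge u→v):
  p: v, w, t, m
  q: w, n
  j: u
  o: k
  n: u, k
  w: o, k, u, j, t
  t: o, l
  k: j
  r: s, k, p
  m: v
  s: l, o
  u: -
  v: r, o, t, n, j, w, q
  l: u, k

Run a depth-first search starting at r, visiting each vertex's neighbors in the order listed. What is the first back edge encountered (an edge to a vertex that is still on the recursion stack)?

DFS from r (visiting each vertex's neighbors in the order listed); mark gray on enter, black on exit:
r gray
  s gray
    l gray
      u gray
      u black
      k gray
        j gray
          j→u: u black — skip
        j black
      k black
    l black
    o gray
      o→k: k black — skip
    o black
  s black
  r→k: k black — skip
  p gray
    v gray
      v→r: r is gray → back edge
First back edge: v → r.

v→r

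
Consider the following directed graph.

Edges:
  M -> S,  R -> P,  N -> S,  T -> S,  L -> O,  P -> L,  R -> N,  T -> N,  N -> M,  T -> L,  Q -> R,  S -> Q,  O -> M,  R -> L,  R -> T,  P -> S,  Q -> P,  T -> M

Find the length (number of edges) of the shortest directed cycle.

3

For each vertex v, BFS finds the shortest path from v back to v.
The shortest such closed walk is P → S → Q → P, length 3.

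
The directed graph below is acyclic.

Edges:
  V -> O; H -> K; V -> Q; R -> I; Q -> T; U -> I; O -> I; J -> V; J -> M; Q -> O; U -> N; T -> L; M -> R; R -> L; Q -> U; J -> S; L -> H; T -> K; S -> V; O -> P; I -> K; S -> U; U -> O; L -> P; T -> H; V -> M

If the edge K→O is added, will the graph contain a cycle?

Yes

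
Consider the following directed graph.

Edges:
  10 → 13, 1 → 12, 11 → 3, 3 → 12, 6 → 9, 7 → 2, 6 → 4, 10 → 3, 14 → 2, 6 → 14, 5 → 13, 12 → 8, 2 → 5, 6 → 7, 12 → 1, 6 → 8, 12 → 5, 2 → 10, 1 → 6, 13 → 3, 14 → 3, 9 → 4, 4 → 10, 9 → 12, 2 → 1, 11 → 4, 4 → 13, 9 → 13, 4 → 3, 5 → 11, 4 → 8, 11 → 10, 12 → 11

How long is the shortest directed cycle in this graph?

2

For each vertex v, BFS finds the shortest path from v back to v.
The shortest such closed walk is 1 → 12 → 1, length 2.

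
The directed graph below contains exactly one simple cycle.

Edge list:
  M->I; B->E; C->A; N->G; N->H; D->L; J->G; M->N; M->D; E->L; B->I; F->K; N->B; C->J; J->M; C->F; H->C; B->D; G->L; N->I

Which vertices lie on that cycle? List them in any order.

DFS with gray/black marking from N:
N gray
  H gray
    C gray
      J gray
        G gray
          L gray
          L black
        G black
        M gray
          I gray
          I black
          M→N: N is gray → back edge
Back edge closes the cycle N → H → C → J → M → N; its vertices are {C, H, J, M, N}.

C, H, J, M, N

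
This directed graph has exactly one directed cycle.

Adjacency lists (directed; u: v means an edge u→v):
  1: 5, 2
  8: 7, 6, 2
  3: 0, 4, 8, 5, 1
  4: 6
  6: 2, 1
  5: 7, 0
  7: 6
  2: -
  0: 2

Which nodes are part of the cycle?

DFS with gray/black marking from 1:
1 gray
  5 gray
    7 gray
      6 gray
        2 gray
        2 black
        6→1: 1 is gray → back edge
Back edge closes the cycle 1 → 5 → 7 → 6 → 1; its vertices are {1, 5, 6, 7}.

1, 5, 6, 7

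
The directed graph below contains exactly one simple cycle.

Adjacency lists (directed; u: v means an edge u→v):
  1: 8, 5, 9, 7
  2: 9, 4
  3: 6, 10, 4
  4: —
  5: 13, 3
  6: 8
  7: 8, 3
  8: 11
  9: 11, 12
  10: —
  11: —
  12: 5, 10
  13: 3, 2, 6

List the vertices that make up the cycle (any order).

2, 5, 9, 12, 13

DFS with gray/black marking from 9:
9 gray
  11 gray
  11 black
  12 gray
    5 gray
      13 gray
        3 gray
          6 gray
            8 gray
              8→11: 11 black — skip
            8 black
          6 black
          10 gray
          10 black
          4 gray
          4 black
        3 black
        2 gray
          2→9: 9 is gray → back edge
Back edge closes the cycle 9 → 12 → 5 → 13 → 2 → 9; its vertices are {2, 5, 9, 12, 13}.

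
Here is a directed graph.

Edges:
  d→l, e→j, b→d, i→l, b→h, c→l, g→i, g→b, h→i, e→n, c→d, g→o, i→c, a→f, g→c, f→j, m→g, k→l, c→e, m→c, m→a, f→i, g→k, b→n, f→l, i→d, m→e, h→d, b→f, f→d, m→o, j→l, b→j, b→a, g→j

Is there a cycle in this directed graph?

No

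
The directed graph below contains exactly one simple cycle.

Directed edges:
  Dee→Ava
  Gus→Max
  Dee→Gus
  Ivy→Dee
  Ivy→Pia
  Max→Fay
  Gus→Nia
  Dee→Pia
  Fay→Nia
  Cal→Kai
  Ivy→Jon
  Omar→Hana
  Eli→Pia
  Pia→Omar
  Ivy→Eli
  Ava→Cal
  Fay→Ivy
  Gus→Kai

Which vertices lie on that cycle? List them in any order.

DFS with gray/black marking from Ivy:
Ivy gray
  Eli gray
    Pia gray
      Omar gray
        Hana gray
        Hana black
      Omar black
    Pia black
  Eli black
  Ivy→Pia: Pia black — skip
  Jon gray
  Jon black
  Dee gray
    Ava gray
      Cal gray
        Kai gray
        Kai black
      Cal black
    Ava black
    Dee→Pia: Pia black — skip
    Gus gray
      Max gray
        Fay gray
          Fay→Ivy: Ivy is gray → back edge
Back edge closes the cycle Ivy → Dee → Gus → Max → Fay → Ivy; its vertices are {Dee, Fay, Gus, Ivy, Max}.

Dee, Fay, Gus, Ivy, Max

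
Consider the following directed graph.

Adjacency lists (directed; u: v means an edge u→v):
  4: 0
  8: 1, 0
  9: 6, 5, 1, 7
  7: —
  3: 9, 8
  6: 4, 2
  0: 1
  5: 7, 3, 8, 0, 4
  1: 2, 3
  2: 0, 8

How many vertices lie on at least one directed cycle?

9

A vertex is on a directed cycle iff it belongs to a strongly connected component of size ≥ 2 (or has a self-loop).
The vertices on cycles are {0, 1, 2, 3, 4, 5, 6, 8, 9} — 9 in total.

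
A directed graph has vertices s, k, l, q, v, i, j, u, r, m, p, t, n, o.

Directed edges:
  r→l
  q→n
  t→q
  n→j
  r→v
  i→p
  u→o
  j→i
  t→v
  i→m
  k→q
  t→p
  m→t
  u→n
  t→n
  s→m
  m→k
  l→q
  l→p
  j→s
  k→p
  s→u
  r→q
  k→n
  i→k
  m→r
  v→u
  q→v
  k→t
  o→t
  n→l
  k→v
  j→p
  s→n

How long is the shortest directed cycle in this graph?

3

For each vertex v, BFS finds the shortest path from v back to v.
The shortest such closed walk is j → s → n → j, length 3.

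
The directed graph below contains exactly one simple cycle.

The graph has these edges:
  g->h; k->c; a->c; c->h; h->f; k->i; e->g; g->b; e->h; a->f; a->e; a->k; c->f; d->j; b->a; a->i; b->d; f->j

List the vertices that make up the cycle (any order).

a, b, e, g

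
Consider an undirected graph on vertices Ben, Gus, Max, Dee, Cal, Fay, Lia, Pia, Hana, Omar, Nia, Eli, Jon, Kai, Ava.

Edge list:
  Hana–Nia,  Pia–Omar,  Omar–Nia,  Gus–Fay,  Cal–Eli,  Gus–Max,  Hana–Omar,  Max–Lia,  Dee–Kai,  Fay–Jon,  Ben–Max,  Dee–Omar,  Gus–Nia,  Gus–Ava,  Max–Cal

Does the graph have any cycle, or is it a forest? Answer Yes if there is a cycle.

Yes

DFS, tracking each vertex's parent; an edge to a visited non-parent vertex closes a cycle.
Start from Gus:
visit Gus (parent –)
  visit Fay (parent Gus)
    visit Jon (parent Fay)
      Jon–Fay: parent, skip
    Fay–Gus: parent, skip
  visit Nia (parent Gus)
    visit Omar (parent Nia)
      Omar–Nia: parent, skip
      visit Pia (parent Omar)
        Pia–Omar: parent, skip
      visit Hana (parent Omar)
        Hana–Omar: parent, skip
        Hana–Nia: Nia visited and ≠ parent → cycle
Cycle: Nia – Omar – Hana – Nia.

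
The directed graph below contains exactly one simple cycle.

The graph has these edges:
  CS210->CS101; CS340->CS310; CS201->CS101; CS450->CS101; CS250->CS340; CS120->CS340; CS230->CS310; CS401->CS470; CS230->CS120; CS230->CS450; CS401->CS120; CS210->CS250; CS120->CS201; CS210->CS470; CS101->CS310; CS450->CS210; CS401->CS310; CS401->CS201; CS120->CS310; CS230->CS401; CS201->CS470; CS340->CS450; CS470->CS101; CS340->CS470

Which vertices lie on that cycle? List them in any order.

DFS with gray/black marking from CS450:
CS450 gray
  CS101 gray
    CS310 gray
    CS310 black
  CS101 black
  CS210 gray
    CS470 gray
      CS470→CS101: CS101 black — skip
    CS470 black
    CS210→CS101: CS101 black — skip
    CS250 gray
      CS340 gray
        CS340→CS310: CS310 black — skip
        CS340→CS450: CS450 is gray → back edge
Back edge closes the cycle CS450 → CS210 → CS250 → CS340 → CS450; its vertices are {CS210, CS250, CS340, CS450}.

CS210, CS250, CS340, CS450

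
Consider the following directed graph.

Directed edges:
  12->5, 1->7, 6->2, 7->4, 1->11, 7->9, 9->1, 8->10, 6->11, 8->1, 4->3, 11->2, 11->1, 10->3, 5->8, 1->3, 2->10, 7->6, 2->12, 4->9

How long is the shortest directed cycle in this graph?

For each vertex v, BFS finds the shortest path from v back to v.
The shortest such closed walk is 1 → 11 → 1, length 2.

2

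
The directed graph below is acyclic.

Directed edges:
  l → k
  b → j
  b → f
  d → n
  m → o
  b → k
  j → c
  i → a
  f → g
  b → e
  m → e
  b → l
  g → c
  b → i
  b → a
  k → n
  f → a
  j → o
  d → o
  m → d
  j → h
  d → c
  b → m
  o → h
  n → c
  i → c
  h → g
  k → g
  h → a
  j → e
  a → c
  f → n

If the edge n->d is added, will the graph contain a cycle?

Yes

Adding n→d creates a cycle iff d can already reach n.
Path from d: d → n.
So d → … → n → d is a cycle.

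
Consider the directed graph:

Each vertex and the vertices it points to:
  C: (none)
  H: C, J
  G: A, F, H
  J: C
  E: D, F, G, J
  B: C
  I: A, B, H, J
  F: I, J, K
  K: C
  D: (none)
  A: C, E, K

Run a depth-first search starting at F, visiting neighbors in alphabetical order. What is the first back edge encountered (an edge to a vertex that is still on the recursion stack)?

E→F

DFS from F (visiting neighbors in alphabetical order); mark gray on enter, black on exit:
F gray
  I gray
    A gray
      C gray
      C black
      E gray
        D gray
        D black
        E→F: F is gray → back edge
First back edge: E → F.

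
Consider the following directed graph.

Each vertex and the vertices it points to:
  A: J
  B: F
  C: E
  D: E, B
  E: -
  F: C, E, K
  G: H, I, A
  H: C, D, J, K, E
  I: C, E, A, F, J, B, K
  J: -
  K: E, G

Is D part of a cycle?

D is on a cycle iff D can reach itself via ≥1 edge.
D → B → F → K → G → H → D — yes.

Yes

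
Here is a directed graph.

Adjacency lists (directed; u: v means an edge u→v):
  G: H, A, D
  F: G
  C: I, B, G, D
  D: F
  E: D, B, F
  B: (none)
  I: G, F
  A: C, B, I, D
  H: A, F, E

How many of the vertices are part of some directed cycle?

A vertex is on a directed cycle iff it belongs to a strongly connected component of size ≥ 2 (or has a self-loop).
The vertices on cycles are {A, C, D, E, F, G, H, I} — 8 in total.

8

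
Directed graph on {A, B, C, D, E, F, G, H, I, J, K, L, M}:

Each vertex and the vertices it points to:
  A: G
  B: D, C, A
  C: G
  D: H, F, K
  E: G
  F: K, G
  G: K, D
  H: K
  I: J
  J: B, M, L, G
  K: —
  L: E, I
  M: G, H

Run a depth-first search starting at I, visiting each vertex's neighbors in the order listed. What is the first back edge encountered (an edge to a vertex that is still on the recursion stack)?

DFS from I (visiting each vertex's neighbors in the order listed); mark gray on enter, black on exit:
I gray
  J gray
    B gray
      D gray
        H gray
          K gray
          K black
        H black
        F gray
          F→K: K black — skip
          G gray
            G→K: K black — skip
            G→D: D is gray → back edge
First back edge: G → D.

G→D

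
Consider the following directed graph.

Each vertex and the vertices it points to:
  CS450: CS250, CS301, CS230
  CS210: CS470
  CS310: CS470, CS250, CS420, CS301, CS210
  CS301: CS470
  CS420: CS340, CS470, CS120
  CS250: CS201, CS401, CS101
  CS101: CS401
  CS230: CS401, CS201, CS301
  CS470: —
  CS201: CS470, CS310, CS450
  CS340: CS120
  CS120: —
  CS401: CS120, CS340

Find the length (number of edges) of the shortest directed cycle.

3

For each vertex v, BFS finds the shortest path from v back to v.
The shortest such closed walk is CS250 → CS201 → CS450 → CS250, length 3.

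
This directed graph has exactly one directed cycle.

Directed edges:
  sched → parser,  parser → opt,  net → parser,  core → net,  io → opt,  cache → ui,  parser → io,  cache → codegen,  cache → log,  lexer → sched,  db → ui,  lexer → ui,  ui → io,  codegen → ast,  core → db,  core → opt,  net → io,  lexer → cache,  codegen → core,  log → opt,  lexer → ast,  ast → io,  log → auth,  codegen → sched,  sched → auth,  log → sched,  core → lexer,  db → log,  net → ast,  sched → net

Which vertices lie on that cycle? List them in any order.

core, cache, lexer, codegen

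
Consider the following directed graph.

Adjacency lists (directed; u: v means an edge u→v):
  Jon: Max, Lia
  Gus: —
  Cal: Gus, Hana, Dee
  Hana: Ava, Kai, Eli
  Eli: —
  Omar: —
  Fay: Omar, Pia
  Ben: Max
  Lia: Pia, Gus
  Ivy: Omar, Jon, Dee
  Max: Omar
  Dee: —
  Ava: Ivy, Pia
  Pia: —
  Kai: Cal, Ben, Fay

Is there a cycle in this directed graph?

Yes

DFS with white/gray/black marking, starting from Ava:
Ava gray
  Ivy gray
    Omar gray
    Omar black
    Jon gray
      Max gray
        Max→Omar: Omar black — skip
      Max black
      Lia gray
        Pia gray
        Pia black
        Gus gray
        Gus black
      Lia black
    Jon black
    Dee gray
    Dee black
  Ivy black
  Ava→Pia: Pia black — skip
Ava black
Cal gray
  Cal→Gus: Gus black — skip
  Hana gray
    Hana→Ava: Ava black — skip
    Kai gray
      Kai→Cal: Cal is gray → back edge
Back edge found, so a cycle exists: Cal → Hana → Kai → Cal.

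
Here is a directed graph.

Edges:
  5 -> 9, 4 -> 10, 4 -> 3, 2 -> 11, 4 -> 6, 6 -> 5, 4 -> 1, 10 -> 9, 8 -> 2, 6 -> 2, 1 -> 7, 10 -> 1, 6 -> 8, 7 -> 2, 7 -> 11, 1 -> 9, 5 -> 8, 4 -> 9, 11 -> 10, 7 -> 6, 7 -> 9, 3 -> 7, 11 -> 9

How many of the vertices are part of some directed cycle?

8

A vertex is on a directed cycle iff it belongs to a strongly connected component of size ≥ 2 (or has a self-loop).
The vertices on cycles are {1, 2, 5, 6, 7, 8, 10, 11} — 8 in total.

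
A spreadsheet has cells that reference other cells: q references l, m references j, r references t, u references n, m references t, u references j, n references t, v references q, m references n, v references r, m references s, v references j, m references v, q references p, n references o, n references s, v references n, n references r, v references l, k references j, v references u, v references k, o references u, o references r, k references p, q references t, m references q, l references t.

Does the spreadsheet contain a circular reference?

Yes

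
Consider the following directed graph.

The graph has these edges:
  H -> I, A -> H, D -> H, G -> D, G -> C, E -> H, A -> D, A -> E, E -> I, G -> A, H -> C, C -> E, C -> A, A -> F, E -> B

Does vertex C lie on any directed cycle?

C is on a cycle iff C can reach itself via ≥1 edge.
C → A → H → C — yes.

Yes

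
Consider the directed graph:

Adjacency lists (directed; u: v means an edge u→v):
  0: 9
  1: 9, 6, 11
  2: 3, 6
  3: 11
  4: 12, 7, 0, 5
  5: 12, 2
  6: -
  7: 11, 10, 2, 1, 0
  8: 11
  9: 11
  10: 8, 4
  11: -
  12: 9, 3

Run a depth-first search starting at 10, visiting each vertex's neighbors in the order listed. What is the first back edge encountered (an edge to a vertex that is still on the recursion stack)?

7->10

DFS from 10 (visiting each vertex's neighbors in the order listed); mark gray on enter, black on exit:
10 gray
  8 gray
    11 gray
    11 black
  8 black
  4 gray
    12 gray
      9 gray
        9→11: 11 black — skip
      9 black
      3 gray
        3→11: 11 black — skip
      3 black
    12 black
    7 gray
      7→11: 11 black — skip
      7→10: 10 is gray → back edge
First back edge: 7 → 10.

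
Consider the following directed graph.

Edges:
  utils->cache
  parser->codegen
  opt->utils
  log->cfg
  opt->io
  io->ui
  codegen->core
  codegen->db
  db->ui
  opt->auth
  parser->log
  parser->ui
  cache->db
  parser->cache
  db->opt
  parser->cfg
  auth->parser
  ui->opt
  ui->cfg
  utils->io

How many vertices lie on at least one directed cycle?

A vertex is on a directed cycle iff it belongs to a strongly connected component of size ≥ 2 (or has a self-loop).
The vertices on cycles are {db, io, ui, opt, auth, cache, utils, parser, codegen} — 9 in total.

9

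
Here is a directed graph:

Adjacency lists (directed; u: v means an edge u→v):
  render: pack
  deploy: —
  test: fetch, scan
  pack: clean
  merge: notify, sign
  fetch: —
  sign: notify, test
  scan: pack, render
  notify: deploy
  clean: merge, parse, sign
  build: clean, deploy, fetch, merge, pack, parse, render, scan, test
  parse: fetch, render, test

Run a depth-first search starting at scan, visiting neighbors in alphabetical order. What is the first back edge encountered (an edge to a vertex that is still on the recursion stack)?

test→scan

DFS from scan (visiting neighbors in alphabetical order); mark gray on enter, black on exit:
scan gray
  pack gray
    clean gray
      merge gray
        notify gray
          deploy gray
          deploy black
        notify black
        sign gray
          sign→notify: notify black — skip
          test gray
            fetch gray
            fetch black
            test→scan: scan is gray → back edge
First back edge: test → scan.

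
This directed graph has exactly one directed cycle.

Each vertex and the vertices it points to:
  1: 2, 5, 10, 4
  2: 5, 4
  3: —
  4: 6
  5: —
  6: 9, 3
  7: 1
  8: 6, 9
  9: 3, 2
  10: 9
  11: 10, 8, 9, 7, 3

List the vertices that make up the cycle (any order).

DFS with gray/black marking from 6:
6 gray
  9 gray
    3 gray
    3 black
    2 gray
      5 gray
      5 black
      4 gray
        4→6: 6 is gray → back edge
Back edge closes the cycle 6 → 9 → 2 → 4 → 6; its vertices are {2, 4, 6, 9}.

2, 4, 6, 9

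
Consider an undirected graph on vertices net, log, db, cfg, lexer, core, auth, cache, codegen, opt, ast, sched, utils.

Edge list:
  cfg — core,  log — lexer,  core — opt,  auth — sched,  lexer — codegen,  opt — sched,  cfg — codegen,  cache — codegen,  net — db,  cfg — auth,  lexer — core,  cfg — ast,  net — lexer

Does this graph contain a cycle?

Yes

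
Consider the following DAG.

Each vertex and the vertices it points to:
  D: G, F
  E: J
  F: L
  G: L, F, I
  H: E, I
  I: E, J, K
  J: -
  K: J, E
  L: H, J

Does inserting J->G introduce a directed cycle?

Yes

Adding J→G creates a cycle iff G can already reach J.
Path from G: G → I → J.
So G → … → J → G is a cycle.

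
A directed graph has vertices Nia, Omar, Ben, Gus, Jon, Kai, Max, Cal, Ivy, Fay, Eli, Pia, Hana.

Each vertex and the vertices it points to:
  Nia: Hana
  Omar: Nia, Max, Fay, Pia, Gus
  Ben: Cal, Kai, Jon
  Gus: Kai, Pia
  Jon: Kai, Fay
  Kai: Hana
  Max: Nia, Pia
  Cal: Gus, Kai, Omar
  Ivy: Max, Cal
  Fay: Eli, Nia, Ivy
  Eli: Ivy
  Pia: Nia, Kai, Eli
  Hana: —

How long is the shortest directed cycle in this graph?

4

For each vertex v, BFS finds the shortest path from v back to v.
The shortest such closed walk is Cal → Omar → Fay → Ivy → Cal, length 4.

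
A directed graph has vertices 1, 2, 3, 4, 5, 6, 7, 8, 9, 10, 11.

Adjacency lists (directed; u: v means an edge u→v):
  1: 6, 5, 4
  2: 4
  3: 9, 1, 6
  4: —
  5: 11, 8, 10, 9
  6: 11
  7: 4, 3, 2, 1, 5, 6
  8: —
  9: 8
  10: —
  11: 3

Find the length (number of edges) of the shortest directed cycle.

For each vertex v, BFS finds the shortest path from v back to v.
The shortest such closed walk is 3 → 6 → 11 → 3, length 3.

3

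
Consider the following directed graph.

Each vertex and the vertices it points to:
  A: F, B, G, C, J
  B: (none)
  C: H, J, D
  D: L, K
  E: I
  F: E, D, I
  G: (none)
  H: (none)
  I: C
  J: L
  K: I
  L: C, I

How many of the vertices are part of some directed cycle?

6

A vertex is on a directed cycle iff it belongs to a strongly connected component of size ≥ 2 (or has a self-loop).
The vertices on cycles are {C, D, I, J, K, L} — 6 in total.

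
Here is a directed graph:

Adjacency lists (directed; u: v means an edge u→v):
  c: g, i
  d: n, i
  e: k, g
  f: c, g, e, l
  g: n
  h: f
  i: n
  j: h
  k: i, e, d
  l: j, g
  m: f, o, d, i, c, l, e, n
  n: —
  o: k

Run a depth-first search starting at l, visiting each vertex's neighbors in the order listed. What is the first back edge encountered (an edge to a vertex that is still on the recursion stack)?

k->e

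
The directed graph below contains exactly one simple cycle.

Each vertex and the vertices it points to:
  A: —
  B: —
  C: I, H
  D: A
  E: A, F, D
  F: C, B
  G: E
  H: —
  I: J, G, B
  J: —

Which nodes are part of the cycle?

C, E, F, G, I

DFS with gray/black marking from C:
C gray
  I gray
    J gray
    J black
    G gray
      E gray
        A gray
        A black
        F gray
          F→C: C is gray → back edge
Back edge closes the cycle C → I → G → E → F → C; its vertices are {C, E, F, G, I}.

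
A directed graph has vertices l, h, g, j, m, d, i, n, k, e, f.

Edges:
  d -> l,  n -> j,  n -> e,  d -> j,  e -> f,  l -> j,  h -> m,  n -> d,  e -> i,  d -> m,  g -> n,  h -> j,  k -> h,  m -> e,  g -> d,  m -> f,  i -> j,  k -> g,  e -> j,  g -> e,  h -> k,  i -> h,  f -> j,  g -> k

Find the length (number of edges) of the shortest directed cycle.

For each vertex v, BFS finds the shortest path from v back to v.
The shortest such closed walk is k → h → k, length 2.

2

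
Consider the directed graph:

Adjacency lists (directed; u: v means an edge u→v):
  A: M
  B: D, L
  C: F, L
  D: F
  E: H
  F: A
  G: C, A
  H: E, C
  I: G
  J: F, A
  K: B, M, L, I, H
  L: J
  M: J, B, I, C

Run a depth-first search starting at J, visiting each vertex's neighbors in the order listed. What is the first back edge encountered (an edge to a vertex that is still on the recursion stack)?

M→J

DFS from J (visiting each vertex's neighbors in the order listed); mark gray on enter, black on exit:
J gray
  F gray
    A gray
      M gray
        M→J: J is gray → back edge
First back edge: M → J.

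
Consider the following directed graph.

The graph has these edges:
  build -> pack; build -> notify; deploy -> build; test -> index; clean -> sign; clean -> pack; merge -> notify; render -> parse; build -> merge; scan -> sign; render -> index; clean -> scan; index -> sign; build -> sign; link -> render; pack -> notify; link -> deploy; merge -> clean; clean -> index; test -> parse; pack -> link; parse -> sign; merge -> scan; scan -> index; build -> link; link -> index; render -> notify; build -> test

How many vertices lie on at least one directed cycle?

6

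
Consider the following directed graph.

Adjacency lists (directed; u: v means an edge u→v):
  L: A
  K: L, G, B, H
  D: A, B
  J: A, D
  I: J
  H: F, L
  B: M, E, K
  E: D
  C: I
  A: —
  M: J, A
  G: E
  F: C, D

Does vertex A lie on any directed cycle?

A lies on a cycle iff there is a path from A back to itself.
Exploring from A, it never reaches itself; equivalently, its strongly connected component is a singleton.

No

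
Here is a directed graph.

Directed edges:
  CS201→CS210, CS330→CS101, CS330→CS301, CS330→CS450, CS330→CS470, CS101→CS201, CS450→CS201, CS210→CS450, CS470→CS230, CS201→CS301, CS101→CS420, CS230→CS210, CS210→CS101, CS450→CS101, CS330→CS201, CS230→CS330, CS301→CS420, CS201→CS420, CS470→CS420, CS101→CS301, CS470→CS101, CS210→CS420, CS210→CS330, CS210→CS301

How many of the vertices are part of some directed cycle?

7

A vertex is on a directed cycle iff it belongs to a strongly connected component of size ≥ 2 (or has a self-loop).
The vertices on cycles are {CS101, CS201, CS210, CS230, CS330, CS450, CS470} — 7 in total.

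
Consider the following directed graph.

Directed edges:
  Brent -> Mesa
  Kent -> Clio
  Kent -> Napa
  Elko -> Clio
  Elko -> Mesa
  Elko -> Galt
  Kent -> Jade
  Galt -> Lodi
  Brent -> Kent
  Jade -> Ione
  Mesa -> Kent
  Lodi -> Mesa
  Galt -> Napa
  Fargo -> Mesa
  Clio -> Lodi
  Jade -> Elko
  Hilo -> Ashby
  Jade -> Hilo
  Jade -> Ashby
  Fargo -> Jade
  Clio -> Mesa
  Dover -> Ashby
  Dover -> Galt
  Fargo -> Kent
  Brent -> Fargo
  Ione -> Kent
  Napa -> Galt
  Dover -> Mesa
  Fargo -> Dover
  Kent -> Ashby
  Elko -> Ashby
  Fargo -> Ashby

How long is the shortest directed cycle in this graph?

2

For each vertex v, BFS finds the shortest path from v back to v.
The shortest such closed walk is Galt → Napa → Galt, length 2.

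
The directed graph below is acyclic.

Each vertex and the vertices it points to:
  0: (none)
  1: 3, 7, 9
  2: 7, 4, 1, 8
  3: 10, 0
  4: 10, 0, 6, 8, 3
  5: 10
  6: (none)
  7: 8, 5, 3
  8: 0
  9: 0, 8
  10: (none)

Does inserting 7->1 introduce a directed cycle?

Yes

Adding 7→1 creates a cycle iff 1 can already reach 7.
Path from 1: 1 → 7.
So 1 → … → 7 → 1 is a cycle.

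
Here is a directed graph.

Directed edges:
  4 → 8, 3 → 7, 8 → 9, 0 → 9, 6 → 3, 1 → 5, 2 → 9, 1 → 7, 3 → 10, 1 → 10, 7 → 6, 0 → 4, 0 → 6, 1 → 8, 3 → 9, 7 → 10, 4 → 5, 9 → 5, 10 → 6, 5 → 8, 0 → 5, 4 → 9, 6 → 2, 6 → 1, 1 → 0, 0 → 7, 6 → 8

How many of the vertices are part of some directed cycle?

A vertex is on a directed cycle iff it belongs to a strongly connected component of size ≥ 2 (or has a self-loop).
The vertices on cycles are {0, 1, 3, 5, 6, 7, 8, 9, 10} — 9 in total.

9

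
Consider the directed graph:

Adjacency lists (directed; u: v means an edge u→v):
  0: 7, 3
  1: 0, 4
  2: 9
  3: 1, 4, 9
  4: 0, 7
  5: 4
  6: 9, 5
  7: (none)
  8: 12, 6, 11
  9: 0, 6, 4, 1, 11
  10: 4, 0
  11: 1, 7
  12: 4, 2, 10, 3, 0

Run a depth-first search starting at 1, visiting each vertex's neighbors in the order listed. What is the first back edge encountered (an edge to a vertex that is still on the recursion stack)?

3->1

DFS from 1 (visiting each vertex's neighbors in the order listed); mark gray on enter, black on exit:
1 gray
  0 gray
    7 gray
    7 black
    3 gray
      3→1: 1 is gray → back edge
First back edge: 3 → 1.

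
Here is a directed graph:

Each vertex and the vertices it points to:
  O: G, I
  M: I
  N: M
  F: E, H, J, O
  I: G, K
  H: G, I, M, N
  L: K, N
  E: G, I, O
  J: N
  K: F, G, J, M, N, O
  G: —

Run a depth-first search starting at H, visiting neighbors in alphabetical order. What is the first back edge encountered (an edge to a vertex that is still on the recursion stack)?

DFS from H (visiting neighbors in alphabetical order); mark gray on enter, black on exit:
H gray
  G gray
  G black
  I gray
    I→G: G black — skip
    K gray
      F gray
        E gray
          E→G: G black — skip
          E→I: I is gray → back edge
First back edge: E → I.

E→I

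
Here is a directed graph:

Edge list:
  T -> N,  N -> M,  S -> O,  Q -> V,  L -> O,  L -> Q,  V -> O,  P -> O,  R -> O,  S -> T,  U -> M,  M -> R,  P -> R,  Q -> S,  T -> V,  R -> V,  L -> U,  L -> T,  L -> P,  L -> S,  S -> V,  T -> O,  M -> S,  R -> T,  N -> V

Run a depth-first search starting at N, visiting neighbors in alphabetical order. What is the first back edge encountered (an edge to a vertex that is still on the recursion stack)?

T->N

DFS from N (visiting neighbors in alphabetical order); mark gray on enter, black on exit:
N gray
  M gray
    R gray
      O gray
      O black
      T gray
        T→N: N is gray → back edge
First back edge: T → N.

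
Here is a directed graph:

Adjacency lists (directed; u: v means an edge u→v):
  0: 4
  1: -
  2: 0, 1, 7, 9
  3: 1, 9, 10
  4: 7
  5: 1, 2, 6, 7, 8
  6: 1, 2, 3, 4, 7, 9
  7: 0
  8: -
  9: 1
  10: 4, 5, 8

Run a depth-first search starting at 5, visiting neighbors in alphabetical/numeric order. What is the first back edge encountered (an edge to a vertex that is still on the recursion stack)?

7→0

DFS from 5 (visiting neighbors in alphabetical/numeric order); mark gray on enter, black on exit:
5 gray
  1 gray
  1 black
  2 gray
    0 gray
      4 gray
        7 gray
          7→0: 0 is gray → back edge
First back edge: 7 → 0.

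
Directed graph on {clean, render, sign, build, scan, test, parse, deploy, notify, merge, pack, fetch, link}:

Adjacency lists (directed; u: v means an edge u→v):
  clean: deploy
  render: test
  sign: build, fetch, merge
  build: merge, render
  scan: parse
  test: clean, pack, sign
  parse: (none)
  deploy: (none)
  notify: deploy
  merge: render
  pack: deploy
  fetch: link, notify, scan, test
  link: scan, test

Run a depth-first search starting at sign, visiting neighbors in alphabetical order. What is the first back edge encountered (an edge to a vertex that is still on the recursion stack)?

test→sign

DFS from sign (visiting neighbors in alphabetical order); mark gray on enter, black on exit:
sign gray
  build gray
    merge gray
      render gray
        test gray
          clean gray
            deploy gray
            deploy black
          clean black
          pack gray
            pack→deploy: deploy black — skip
          pack black
          test→sign: sign is gray → back edge
First back edge: test → sign.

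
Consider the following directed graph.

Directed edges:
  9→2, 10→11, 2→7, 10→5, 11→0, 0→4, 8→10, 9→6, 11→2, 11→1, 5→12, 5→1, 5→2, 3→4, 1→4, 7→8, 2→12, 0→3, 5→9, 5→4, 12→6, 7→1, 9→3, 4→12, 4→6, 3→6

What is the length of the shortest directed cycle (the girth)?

For each vertex v, BFS finds the shortest path from v back to v.
The shortest such closed walk is 10 → 5 → 2 → 7 → 8 → 10, length 5.

5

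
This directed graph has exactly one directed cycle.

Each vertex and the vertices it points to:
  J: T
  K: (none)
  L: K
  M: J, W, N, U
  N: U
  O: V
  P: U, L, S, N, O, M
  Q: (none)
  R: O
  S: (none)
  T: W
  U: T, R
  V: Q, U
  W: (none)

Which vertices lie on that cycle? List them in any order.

O, R, U, V

DFS with gray/black marking from O:
O gray
  V gray
    Q gray
    Q black
    U gray
      T gray
        W gray
        W black
      T black
      R gray
        R→O: O is gray → back edge
Back edge closes the cycle O → V → U → R → O; its vertices are {O, R, U, V}.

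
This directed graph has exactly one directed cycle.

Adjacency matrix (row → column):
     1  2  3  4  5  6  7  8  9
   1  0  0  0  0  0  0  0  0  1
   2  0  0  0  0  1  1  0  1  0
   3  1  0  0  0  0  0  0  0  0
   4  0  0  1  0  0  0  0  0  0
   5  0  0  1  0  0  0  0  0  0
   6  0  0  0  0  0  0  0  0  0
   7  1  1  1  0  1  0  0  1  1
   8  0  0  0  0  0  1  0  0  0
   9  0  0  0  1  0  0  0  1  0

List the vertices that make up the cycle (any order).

DFS with gray/black marking from 9:
9 gray
  8 gray
    6 gray
    6 black
  8 black
  4 gray
    3 gray
      1 gray
        1→9: 9 is gray → back edge
Back edge closes the cycle 9 → 4 → 3 → 1 → 9; its vertices are {1, 3, 4, 9}.

1, 3, 4, 9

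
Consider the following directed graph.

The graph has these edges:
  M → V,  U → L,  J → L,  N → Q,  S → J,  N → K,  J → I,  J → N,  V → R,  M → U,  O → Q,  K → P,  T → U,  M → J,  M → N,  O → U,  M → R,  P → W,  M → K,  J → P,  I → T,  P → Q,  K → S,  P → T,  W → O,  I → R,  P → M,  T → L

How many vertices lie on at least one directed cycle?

6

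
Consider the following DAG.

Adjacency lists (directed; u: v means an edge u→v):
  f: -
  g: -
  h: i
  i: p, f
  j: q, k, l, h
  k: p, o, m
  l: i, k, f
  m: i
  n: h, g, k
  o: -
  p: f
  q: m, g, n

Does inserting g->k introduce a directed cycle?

Adding g→k creates a cycle iff k can already reach g.
Explore from k: no path reaches g. The graph stays acyclic.

No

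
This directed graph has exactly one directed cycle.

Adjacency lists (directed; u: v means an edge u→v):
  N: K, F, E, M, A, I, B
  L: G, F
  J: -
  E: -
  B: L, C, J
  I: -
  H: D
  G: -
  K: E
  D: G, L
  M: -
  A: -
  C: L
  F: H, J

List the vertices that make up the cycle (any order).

D, F, H, L

DFS with gray/black marking from F:
F gray
  H gray
    D gray
      G gray
      G black
      L gray
        L→G: G black — skip
        L→F: F is gray → back edge
Back edge closes the cycle F → H → D → L → F; its vertices are {D, F, H, L}.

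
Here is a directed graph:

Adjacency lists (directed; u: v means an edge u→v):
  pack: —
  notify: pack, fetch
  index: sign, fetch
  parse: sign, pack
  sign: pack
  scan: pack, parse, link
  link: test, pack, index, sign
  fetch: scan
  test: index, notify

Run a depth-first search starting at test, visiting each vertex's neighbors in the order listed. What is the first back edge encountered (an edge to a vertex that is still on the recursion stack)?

link->test

DFS from test (visiting each vertex's neighbors in the order listed); mark gray on enter, black on exit:
test gray
  index gray
    sign gray
      pack gray
      pack black
    sign black
    fetch gray
      scan gray
        scan→pack: pack black — skip
        parse gray
          parse→sign: sign black — skip
          parse→pack: pack black — skip
        parse black
        link gray
          link→test: test is gray → back edge
First back edge: link → test.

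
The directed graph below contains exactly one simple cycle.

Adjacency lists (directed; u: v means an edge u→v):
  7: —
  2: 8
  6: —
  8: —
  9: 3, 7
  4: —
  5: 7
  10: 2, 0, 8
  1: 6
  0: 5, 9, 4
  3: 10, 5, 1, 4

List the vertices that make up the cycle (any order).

0, 3, 9, 10

DFS with gray/black marking from 3:
3 gray
  10 gray
    2 gray
      8 gray
      8 black
    2 black
    0 gray
      5 gray
        7 gray
        7 black
      5 black
      9 gray
        9→3: 3 is gray → back edge
Back edge closes the cycle 3 → 10 → 0 → 9 → 3; its vertices are {0, 3, 9, 10}.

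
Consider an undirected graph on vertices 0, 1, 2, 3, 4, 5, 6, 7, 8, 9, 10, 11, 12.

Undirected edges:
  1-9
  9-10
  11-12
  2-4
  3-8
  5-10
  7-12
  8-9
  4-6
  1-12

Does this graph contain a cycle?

No

DFS, tracking each vertex's parent; an edge to a visited non-parent vertex closes a cycle.
Start from 7:
visit 7 (parent –)
  visit 12 (parent 7)
    visit 11 (parent 12)
      11–12: parent, skip
    visit 1 (parent 12)
      1–12: parent, skip
      visit 9 (parent 1)
        visit 8 (parent 9)
          8–9: parent, skip
          visit 3 (parent 8)
            3–8: parent, skip
        visit 10 (parent 9)
          10–9: parent, skip
          visit 5 (parent 10)
            5–10: parent, skip
        9–1: parent, skip
    12–7: parent, skip
visit 0 (parent –)
visit 2 (parent –)
  visit 4 (parent 2)
    visit 6 (parent 4)
      6–4: parent, skip
    4–2: parent, skip
No non-parent visited neighbor found — the graph is a forest.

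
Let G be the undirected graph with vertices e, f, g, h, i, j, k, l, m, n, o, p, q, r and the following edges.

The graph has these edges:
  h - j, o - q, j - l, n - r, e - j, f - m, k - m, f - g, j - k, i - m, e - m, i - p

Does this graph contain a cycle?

Yes

DFS, tracking each vertex's parent; an edge to a visited non-parent vertex closes a cycle.
Start from i:
visit i (parent –)
  visit m (parent i)
    visit e (parent m)
      visit j (parent e)
        j–e: parent, skip
        visit h (parent j)
          h–j: parent, skip
        visit l (parent j)
          l–j: parent, skip
        visit k (parent j)
          k–m: m visited and ≠ parent → cycle
Cycle: m – e – j – k – m.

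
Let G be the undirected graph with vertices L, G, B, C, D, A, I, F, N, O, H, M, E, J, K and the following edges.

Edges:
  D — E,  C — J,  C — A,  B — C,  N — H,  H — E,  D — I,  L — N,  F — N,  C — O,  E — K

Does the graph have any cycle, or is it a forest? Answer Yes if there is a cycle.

No

DFS, tracking each vertex's parent; an edge to a visited non-parent vertex closes a cycle.
Start from D:
visit D (parent –)
  visit I (parent D)
    I–D: parent, skip
  visit E (parent D)
    E–D: parent, skip
    visit H (parent E)
      visit N (parent H)
        N–H: parent, skip
        visit L (parent N)
          L–N: parent, skip
        visit F (parent N)
          F–N: parent, skip
      H–E: parent, skip
    visit K (parent E)
      K–E: parent, skip
visit G (parent –)
visit B (parent –)
  visit C (parent B)
    visit J (parent C)
      J–C: parent, skip
    visit A (parent C)
      A–C: parent, skip
    visit O (parent C)
      O–C: parent, skip
    C–B: parent, skip
visit M (parent –)
No non-parent visited neighbor found — the graph is a forest.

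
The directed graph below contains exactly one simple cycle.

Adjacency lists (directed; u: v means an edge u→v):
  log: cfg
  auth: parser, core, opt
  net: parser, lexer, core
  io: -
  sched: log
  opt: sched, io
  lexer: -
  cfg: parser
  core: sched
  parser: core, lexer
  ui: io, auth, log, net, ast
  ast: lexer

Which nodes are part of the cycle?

cfg, log, core, sched, parser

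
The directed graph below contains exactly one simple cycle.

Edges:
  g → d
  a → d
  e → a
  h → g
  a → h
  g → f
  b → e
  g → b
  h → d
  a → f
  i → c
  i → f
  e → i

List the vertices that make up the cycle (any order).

DFS with gray/black marking from b:
b gray
  e gray
    a gray
      h gray
        g gray
          f gray
          f black
          g→b: b is gray → back edge
Back edge closes the cycle b → e → a → h → g → b; its vertices are {a, b, e, g, h}.

a, b, e, g, h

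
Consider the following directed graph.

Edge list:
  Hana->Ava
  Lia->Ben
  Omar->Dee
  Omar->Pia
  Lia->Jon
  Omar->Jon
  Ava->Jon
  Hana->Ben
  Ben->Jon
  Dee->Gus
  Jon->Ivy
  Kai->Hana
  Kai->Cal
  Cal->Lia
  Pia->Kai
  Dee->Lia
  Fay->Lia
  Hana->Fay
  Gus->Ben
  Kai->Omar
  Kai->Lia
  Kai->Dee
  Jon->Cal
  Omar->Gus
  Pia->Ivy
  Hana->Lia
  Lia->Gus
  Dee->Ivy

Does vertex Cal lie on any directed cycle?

Cal is on a cycle iff Cal can reach itself via ≥1 edge.
Cal → Lia → Jon → Cal — yes.

Yes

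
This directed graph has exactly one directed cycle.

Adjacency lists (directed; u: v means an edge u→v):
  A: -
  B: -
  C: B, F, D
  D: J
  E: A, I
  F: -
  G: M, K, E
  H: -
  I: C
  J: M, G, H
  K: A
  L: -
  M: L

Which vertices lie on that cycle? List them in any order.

DFS with gray/black marking from C:
C gray
  B gray
  B black
  F gray
  F black
  D gray
    J gray
      M gray
        L gray
        L black
      M black
      G gray
        G→M: M black — skip
        K gray
          A gray
          A black
        K black
        E gray
          E→A: A black — skip
          I gray
            I→C: C is gray → back edge
Back edge closes the cycle C → D → J → G → E → I → C; its vertices are {C, D, E, G, I, J}.

C, D, E, G, I, J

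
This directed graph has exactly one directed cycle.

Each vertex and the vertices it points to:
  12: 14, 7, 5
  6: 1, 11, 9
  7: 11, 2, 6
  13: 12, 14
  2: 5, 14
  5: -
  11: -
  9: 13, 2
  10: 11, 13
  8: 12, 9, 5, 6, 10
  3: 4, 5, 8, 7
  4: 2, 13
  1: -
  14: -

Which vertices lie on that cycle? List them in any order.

DFS with gray/black marking from 7:
7 gray
  11 gray
  11 black
  2 gray
    5 gray
    5 black
    14 gray
    14 black
  2 black
  6 gray
    1 gray
    1 black
    6→11: 11 black — skip
    9 gray
      13 gray
        12 gray
          12→14: 14 black — skip
          12→7: 7 is gray → back edge
Back edge closes the cycle 7 → 6 → 9 → 13 → 12 → 7; its vertices are {6, 7, 9, 12, 13}.

6, 7, 9, 12, 13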